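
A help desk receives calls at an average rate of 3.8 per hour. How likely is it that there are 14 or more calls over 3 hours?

Over the interval, μ = 3.8 × 3 = 11.4 (3 hours).
P(N ≥ 14) = 1 − P(N ≤ 13) = 1 − Σ_{j=0}^{13} e^(−μ) μ^j/j! ≈ 0.2570.

0.2570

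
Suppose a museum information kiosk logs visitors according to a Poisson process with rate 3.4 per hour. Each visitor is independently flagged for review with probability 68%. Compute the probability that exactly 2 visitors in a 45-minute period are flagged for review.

Thinning: the visitors that are flagged for review themselves form a Poisson process with rate 0.68 × 3.4 = 2.312 per hour.
Over the interval, μ = 2.312 × 0.75 = 1.734 (a 45-minute period = 0.75 hours).
P(N = 2) = e^(−1.734) · 1.734^2/2! ≈ 0.2655.

0.2655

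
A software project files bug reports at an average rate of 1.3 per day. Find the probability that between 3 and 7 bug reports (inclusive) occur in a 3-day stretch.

Over the interval, μ = 1.3 × 3 = 3.9 (a 3-day stretch = 3 days).
P(3 ≤ N ≤ 7) = Σ_{j=3}^{7} e^(−3.9) · 3.9^j/j! ≈ 0.7015.

0.7015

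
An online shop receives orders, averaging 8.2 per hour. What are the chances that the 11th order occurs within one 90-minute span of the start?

0.6834

Over the interval, μ = 8.2 × 1.5 = 12.3 (a 90-minute span = 1.5 hours).
The 11th arrival falls in the interval iff at least 11 events occur there: P(S_11 ≤ t) = P(N ≥ 11) = 1 − P(N ≤ 10) ≈ 0.6834.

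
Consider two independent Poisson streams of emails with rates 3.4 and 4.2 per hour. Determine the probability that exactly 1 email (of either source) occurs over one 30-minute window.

0.0850

Independent Poisson processes superpose: combined rate λ = 3.4 + 4.2 = 7.6 per hour.
Over the interval, μ = 7.6 × 0.5 = 3.8 (a 30-minute window = 0.5 hours).
P(N = 1) = e^(−3.8) · 3.8^1/1! ≈ 0.0850.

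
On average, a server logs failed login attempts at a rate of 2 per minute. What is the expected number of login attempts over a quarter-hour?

E[N] = λt = 2 × 15 = 30 (a quarter-hour = 15 minutes).

30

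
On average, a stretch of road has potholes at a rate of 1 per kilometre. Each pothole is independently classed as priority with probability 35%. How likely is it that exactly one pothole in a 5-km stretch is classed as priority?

0.3041

Thinning: the potholes that are classed as priority themselves form a Poisson process with rate 0.35 × 1 = 0.35 per kilometre.
Over the interval, μ = 0.35 × 5 = 1.75 (a 5-km stretch = 5 kilometres).
P(N = 1) = e^(−1.75) · 1.75^1/1! ≈ 0.3041.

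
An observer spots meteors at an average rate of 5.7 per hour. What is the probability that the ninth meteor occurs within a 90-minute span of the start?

0.4838

Over the interval, μ = 5.7 × 1.5 = 8.55 (a 90-minute span = 1.5 hours).
The ninth arrival falls in the interval iff at least 9 events occur there: P(S_9 ≤ t) = P(N ≥ 9) = 1 − P(N ≤ 8) ≈ 0.4838.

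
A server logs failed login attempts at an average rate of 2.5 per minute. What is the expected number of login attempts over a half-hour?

E[N] = λt = 2.5 × 30 = 75 (a half-hour = 30 minutes).

75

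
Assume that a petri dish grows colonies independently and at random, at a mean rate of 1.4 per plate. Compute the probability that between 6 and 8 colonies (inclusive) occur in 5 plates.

0.4284

Over the interval, μ = 1.4 × 5 = 7 (5 plates).
P(6 ≤ N ≤ 8) = Σ_{j=6}^{8} e^(−7) · 7^j/j! ≈ 0.4284.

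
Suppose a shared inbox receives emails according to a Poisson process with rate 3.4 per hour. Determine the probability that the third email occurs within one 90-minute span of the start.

Over the interval, μ = 3.4 × 1.5 = 5.1 (a 90-minute span = 1.5 hours).
The third arrival falls in the interval iff at least 3 events occur there: P(S_3 ≤ t) = P(N ≥ 3) = 1 − P(N ≤ 2) ≈ 0.8835.

0.8835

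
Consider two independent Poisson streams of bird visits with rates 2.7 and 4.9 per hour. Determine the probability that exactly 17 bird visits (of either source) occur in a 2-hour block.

0.0869

Independent Poisson processes superpose: combined rate λ = 2.7 + 4.9 = 7.6 per hour.
Over the interval, μ = 7.6 × 2 = 15.2 (a 2-hour block = 2 hours).
P(N = 17) = e^(−15.2) · 15.2^17/17! ≈ 0.0869.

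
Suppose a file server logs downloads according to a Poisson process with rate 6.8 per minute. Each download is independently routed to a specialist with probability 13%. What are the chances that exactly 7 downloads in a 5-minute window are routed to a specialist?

Thinning: the downloads that are routed to a specialist themselves form a Poisson process with rate 0.13 × 6.8 = 0.884 per minute.
Over the interval, μ = 0.884 × 5 = 4.42 (a 5-minute window = 5 minutes).
P(N = 7) = e^(−4.42) · 4.42^7/7! ≈ 0.0787.

0.0787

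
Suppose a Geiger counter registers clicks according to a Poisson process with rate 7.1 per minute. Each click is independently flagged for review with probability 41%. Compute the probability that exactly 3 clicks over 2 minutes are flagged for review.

0.0974

Thinning: the clicks that are flagged for review themselves form a Poisson process with rate 0.41 × 7.1 = 2.911 per minute.
Over the interval, μ = 2.911 × 2 = 5.822 (2 minutes).
P(N = 3) = e^(−5.822) · 5.822^3/3! ≈ 0.0974.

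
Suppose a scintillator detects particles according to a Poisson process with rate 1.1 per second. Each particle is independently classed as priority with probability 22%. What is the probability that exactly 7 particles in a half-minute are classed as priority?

0.1483

Thinning: the particles that are classed as priority themselves form a Poisson process with rate 0.22 × 1.1 = 0.242 per second.
Over the interval, μ = 0.242 × 30 = 7.26 (a half-minute = 30 seconds).
P(N = 7) = e^(−7.26) · 7.26^7/7! ≈ 0.1483.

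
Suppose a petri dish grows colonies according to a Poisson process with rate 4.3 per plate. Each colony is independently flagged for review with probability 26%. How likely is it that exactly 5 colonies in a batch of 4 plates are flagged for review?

Thinning: the colonies that are flagged for review themselves form a Poisson process with rate 0.26 × 4.3 = 1.118 per plate.
Over the interval, μ = 1.118 × 4 = 4.472 (a batch of 4 plates = 4 plates).
P(N = 5) = e^(−4.472) · 4.472^5/5! ≈ 0.1703.

0.1703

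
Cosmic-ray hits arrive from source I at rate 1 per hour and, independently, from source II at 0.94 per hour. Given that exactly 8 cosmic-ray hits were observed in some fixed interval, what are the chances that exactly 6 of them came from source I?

Given the total, each event is independently from source I with probability p = λ_I/(λ_I+λ_II) = 1/1.94 ≈ 0.5155.
So K ~ Binomial(8, 1/1.94): P(K = 6) = C(8,6) · (1/1.94)^6 · (0.94/1.94)^2 ≈ 0.1233.

0.1233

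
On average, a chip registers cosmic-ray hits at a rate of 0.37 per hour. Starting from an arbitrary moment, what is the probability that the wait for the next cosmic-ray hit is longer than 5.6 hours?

The wait for the next event is exponential with rate λ = 0.37 per hour.
P(T > 5.6) = e^(−λt) = e^(−0.37 × 5.6) = e^(−2.072) ≈ 0.1259.

0.1259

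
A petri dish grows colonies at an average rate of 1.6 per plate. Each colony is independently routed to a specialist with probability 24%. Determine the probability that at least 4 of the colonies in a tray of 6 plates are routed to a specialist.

0.2015

Thinning: the colonies that are routed to a specialist themselves form a Poisson process with rate 0.24 × 1.6 = 0.384 per plate.
Over the interval, μ = 0.384 × 6 = 2.304 (a tray of 6 plates = 6 plates).
P(N ≥ 4) = 1 − P(N ≤ 3) ≈ 0.2015.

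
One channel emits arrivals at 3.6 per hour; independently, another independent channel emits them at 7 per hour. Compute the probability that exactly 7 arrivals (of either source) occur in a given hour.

Independent Poisson processes superpose: combined rate λ = 3.6 + 7 = 10.6 per hour.
So μ = 10.6.
P(N = 7) = e^(−10.6) · 10.6^7/7! ≈ 0.0743.

0.0743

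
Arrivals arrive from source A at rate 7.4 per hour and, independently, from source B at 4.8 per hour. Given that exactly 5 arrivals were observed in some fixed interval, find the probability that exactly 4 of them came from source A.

Given the total, each event is independently from source A with probability p = λ_A/(λ_A+λ_B) = 7.4/12.2 ≈ 0.6066.
So K ~ Binomial(5, 7.4/12.2): P(K = 4) = C(5,4) · (7.4/12.2)^4 · (4.8/12.2)^1 ≈ 0.2663.

0.2663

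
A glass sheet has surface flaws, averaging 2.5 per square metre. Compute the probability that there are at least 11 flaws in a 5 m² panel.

Over the interval, μ = 2.5 × 5 = 12.5 (a 5 m² panel = 5 square metres).
P(N ≥ 11) = 1 − P(N ≤ 10) = 1 − Σ_{j=0}^{10} e^(−μ) μ^j/j! ≈ 0.7029.

0.7029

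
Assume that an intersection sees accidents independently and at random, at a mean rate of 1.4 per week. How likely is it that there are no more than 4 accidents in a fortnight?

Over the interval, μ = 1.4 × 2 = 2.8 (a fortnight = 2 weeks).
P(N ≤ 4) = Σ_{j=0}^{4} e^(−μ) μ^j/j! ≈ 0.8477.

0.8477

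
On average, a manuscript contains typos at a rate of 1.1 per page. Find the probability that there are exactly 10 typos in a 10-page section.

0.1194

Over the interval, μ = 1.1 × 10 = 11 (a 10-page section = 10 pages).
P(N = 10) = e^(−μ) μ^10/10! = e^(−11) · 11^10/3628800 ≈ 0.1194.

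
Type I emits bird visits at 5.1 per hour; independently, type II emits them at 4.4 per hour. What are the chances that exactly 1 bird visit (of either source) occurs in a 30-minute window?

Independent Poisson processes superpose: combined rate λ = 5.1 + 4.4 = 9.5 per hour.
Over the interval, μ = 9.5 × 0.5 = 4.75 (a 30-minute window = 0.5 hours).
P(N = 1) = e^(−4.75) · 4.75^1/1! ≈ 0.0411.

0.0411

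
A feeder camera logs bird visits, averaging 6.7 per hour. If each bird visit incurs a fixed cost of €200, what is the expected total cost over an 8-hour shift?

E[N] = 6.7 × 8 = 53.6 (an 8-hour shift = 8 hours); E[cost] = 53.6 × €200 = €10720.

€10720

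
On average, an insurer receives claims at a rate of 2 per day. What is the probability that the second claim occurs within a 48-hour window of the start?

0.9084

Over the interval, μ = 2 × 2 = 4 (a 48-hour window = 2 days).
The second arrival falls in the interval iff at least 2 events occur there: P(S_2 ≤ t) = P(N ≥ 2) = 1 − P(N ≤ 1) ≈ 0.9084.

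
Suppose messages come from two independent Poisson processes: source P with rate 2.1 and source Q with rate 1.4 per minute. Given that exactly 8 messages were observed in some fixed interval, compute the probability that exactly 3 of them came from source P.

0.1239

Given the total, each event is independently from source P with probability p = λ_P/(λ_P+λ_Q) = 2.1/3.5 = 0.6000.
So K ~ Binomial(8, 2.1/3.5): P(K = 3) = C(8,3) · (2.1/3.5)^3 · (1.4/3.5)^5 ≈ 0.1239.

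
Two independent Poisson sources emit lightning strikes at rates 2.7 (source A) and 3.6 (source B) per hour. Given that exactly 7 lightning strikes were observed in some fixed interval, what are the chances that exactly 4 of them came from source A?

Given the total, each event is independently from source A with probability p = λ_A/(λ_A+λ_B) = 2.7/6.3 ≈ 0.4286.
So K ~ Binomial(7, 2.7/6.3): P(K = 4) = C(7,4) · (2.7/6.3)^4 · (3.6/6.3)^3 ≈ 0.2203.

0.2203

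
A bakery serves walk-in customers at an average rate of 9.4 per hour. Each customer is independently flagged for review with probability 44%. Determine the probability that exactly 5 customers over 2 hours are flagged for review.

Thinning: the customers that are flagged for review themselves form a Poisson process with rate 0.44 × 9.4 = 4.136 per hour.
Over the interval, μ = 4.136 × 2 = 8.272 (2 hours).
P(N = 5) = e^(−8.272) · 8.272^5/5! ≈ 0.0825.

0.0825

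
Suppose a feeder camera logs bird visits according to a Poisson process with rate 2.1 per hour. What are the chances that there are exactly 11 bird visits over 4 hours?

Over the interval, μ = 2.1 × 4 = 8.4 (4 hours).
P(N = 11) = e^(−μ) μ^11/11! = e^(−8.4) · 8.4^11/39916800 ≈ 0.0828.

0.0828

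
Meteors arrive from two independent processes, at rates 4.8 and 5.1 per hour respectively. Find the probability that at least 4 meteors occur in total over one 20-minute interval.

Independent Poisson processes superpose: combined rate λ = 4.8 + 5.1 = 9.9 per hour.
Over the interval, μ = 9.9 × 1/3 = 3.3 (a 20-minute interval = 1/3 hours).
P(N ≥ 4) = 1 − P(N ≤ 3) ≈ 0.4197.

0.4197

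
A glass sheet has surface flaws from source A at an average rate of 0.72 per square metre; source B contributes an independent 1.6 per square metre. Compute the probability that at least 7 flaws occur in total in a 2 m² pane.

Independent Poisson processes superpose: combined rate λ = 0.72 + 1.6 = 2.32 per square metre.
Over the interval, μ = 2.32 × 2 = 4.64 (a 2 m² pane = 2 square metres).
P(N ≥ 7) = 1 − P(N ≤ 6) ≈ 0.1873.

0.1873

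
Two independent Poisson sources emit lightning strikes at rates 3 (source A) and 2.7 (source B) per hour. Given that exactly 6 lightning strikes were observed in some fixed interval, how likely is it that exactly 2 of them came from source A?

0.2092

Given the total, each event is independently from source A with probability p = λ_A/(λ_A+λ_B) = 3/5.7 ≈ 0.5263.
So K ~ Binomial(6, 3/5.7): P(K = 2) = C(6,2) · (3/5.7)^2 · (2.7/5.7)^4 ≈ 0.2092.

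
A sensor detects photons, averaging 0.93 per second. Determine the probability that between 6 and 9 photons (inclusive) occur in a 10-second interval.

0.4493

Over the interval, μ = 0.93 × 10 = 9.3 (a 10-second interval = 10 seconds).
P(6 ≤ N ≤ 9) = Σ_{j=6}^{9} e^(−9.3) · 9.3^j/j! ≈ 0.4493.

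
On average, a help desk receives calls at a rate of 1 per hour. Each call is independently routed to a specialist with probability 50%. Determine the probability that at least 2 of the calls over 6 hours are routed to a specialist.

Thinning: the calls that are routed to a specialist themselves form a Poisson process with rate 0.5 × 1 = 0.5 per hour.
Over the interval, μ = 0.5 × 6 = 3 (6 hours).
P(N ≥ 2) = 1 − P(N ≤ 1) ≈ 0.8009.

0.8009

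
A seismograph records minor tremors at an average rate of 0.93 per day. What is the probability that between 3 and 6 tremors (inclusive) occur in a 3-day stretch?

Over the interval, μ = 0.93 × 3 = 2.79 (a 3-day stretch = 3 days).
P(3 ≤ N ≤ 6) = Σ_{j=3}^{6} e^(−2.79) · 2.79^j/j! ≈ 0.5042.

0.5042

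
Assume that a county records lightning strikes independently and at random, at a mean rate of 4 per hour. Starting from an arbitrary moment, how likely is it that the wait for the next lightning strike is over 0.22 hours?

0.4148

The wait for the next event is exponential with rate λ = 4 per hour.
P(T > 0.22) = e^(−λt) = e^(−4 × 0.22) = e^(−0.88) ≈ 0.4148.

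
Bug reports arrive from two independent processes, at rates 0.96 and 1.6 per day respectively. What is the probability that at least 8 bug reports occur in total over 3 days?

Independent Poisson processes superpose: combined rate λ = 0.96 + 1.6 = 2.56 per day.
Over the interval, μ = 2.56 × 3 = 7.68 (3 days).
P(N ≥ 8) = 1 − P(N ≤ 7) ≈ 0.5016.

0.5016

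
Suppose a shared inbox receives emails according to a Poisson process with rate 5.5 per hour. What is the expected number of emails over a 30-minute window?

2.75

E[N] = λt = 5.5 × 0.5 = 2.75 (a 30-minute window = 0.5 hours).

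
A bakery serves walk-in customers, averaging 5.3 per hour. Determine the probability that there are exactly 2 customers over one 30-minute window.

0.2481

Over the interval, μ = 5.3 × 0.5 = 2.65 (a 30-minute window = 0.5 hours).
P(N = 2) = e^(−μ) μ^2/2! = e^(−2.65) · 2.65^2/2 ≈ 0.2481.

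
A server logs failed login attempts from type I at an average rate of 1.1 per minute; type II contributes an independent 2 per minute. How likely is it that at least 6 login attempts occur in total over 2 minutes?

0.5859

Independent Poisson processes superpose: combined rate λ = 1.1 + 2 = 3.1 per minute.
Over the interval, μ = 3.1 × 2 = 6.2 (2 minutes).
P(N ≥ 6) = 1 − P(N ≤ 5) ≈ 0.5859.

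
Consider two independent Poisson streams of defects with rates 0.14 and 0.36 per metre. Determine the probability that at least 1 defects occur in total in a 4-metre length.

0.8647

Independent Poisson processes superpose: combined rate λ = 0.14 + 0.36 = 0.5 per metre.
Over the interval, μ = 0.5 × 4 = 2 (a 4-metre length = 4 metres).
P(N ≥ 1) = 1 − P(N ≤ 0) ≈ 0.8647.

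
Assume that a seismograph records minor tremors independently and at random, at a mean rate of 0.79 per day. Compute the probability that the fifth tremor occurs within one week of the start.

0.6471

Over the interval, μ = 0.79 × 7 = 5.53 (a week = 7 days).
The fifth arrival falls in the interval iff at least 5 events occur there: P(S_5 ≤ t) = P(N ≥ 5) = 1 − P(N ≤ 4) ≈ 0.6471.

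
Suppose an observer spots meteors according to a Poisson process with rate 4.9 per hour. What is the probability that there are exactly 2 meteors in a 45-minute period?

Over the interval, μ = 4.9 × 0.75 = 3.675 (a 45-minute period = 0.75 hours).
P(N = 2) = e^(−μ) μ^2/2! = e^(−3.675) · 3.675^2/2 ≈ 0.1712.

0.1712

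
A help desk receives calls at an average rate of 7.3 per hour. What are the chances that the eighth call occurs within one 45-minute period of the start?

0.1874

Over the interval, μ = 7.3 × 0.75 = 5.475 (a 45-minute period = 0.75 hours).
The eighth arrival falls in the interval iff at least 8 events occur there: P(S_8 ≤ t) = P(N ≥ 8) = 1 − P(N ≤ 7) ≈ 0.1874.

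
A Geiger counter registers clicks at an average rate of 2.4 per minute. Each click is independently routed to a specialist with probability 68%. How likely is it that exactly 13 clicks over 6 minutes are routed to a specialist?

Thinning: the clicks that are routed to a specialist themselves form a Poisson process with rate 0.68 × 2.4 = 1.632 per minute.
Over the interval, μ = 1.632 × 6 = 9.792 (6 minutes).
P(N = 13) = e^(−9.792) · 9.792^13/13! ≈ 0.0683.

0.0683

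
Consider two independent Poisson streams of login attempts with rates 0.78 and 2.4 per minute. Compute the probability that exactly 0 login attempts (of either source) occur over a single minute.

Independent Poisson processes superpose: combined rate λ = 0.78 + 2.4 = 3.18 per minute.
So μ = 3.18.
P(N = 0) = e^(−3.18) · 3.18^0/0! ≈ 0.0416.

0.0416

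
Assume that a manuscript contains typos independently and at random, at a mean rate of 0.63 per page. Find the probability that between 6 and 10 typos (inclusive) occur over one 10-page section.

0.5449

Over the interval, μ = 0.63 × 10 = 6.3 (a 10-page section = 10 pages).
P(6 ≤ N ≤ 10) = Σ_{j=6}^{10} e^(−6.3) · 6.3^j/j! ≈ 0.5449.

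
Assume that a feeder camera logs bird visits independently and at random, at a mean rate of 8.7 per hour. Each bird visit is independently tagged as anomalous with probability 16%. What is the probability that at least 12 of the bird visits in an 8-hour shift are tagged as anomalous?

Thinning: the bird visits that are tagged as anomalous themselves form a Poisson process with rate 0.16 × 8.7 = 1.392 per hour.
Over the interval, μ = 1.392 × 8 = 11.136 (an 8-hour shift = 8 hours).
P(N ≥ 12) = 1 − P(N ≤ 11) ≈ 0.4370.

0.4370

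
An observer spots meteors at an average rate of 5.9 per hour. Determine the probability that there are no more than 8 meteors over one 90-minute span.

Over the interval, μ = 5.9 × 1.5 = 8.85 (a 90-minute span = 1.5 hours).
P(N ≤ 8) = Σ_{j=0}^{8} e^(−μ) μ^j/j! ≈ 0.4756.

0.4756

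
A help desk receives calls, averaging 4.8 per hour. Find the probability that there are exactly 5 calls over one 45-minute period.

Over the interval, μ = 4.8 × 0.75 = 3.6 (a 45-minute period = 0.75 hours).
P(N = 5) = e^(−μ) μ^5/5! = e^(−3.6) · 3.6^5/120 ≈ 0.1377.

0.1377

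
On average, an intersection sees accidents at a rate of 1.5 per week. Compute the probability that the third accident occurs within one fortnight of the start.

0.5768

Over the interval, μ = 1.5 × 2 = 3 (a fortnight = 2 weeks).
The third arrival falls in the interval iff at least 3 events occur there: P(S_3 ≤ t) = P(N ≥ 3) = 1 − P(N ≤ 2) ≈ 0.5768.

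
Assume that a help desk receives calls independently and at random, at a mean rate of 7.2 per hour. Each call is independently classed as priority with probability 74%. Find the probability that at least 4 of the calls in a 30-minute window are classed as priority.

0.2780

Thinning: the calls that are classed as priority themselves form a Poisson process with rate 0.74 × 7.2 = 5.328 per hour.
Over the interval, μ = 5.328 × 0.5 = 2.664 (a 30-minute window = 0.5 hours).
P(N ≥ 4) = 1 − P(N ≤ 3) ≈ 0.2780.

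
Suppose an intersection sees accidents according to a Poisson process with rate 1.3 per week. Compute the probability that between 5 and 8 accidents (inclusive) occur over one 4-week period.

Over the interval, μ = 1.3 × 4 = 5.2 (a 4-week period = 4 weeks).
P(5 ≤ N ≤ 8) = Σ_{j=5}^{8} e^(−5.2) · 5.2^j/j! ≈ 0.5119.

0.5119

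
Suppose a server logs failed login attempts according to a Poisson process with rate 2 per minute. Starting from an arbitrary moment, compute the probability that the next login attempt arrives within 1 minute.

0.8647

Inter-arrival times are exponential with rate λ = 2 per minute.
P(T ≤ 1) = 1 − e^(−λt) = 1 − e^(−2 × 1) = 1 − e^(−2) ≈ 0.8647.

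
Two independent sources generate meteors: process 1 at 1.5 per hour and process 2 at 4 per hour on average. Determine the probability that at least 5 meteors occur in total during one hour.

0.6425

Independent Poisson processes superpose: combined rate λ = 1.5 + 4 = 5.5 per hour.
So μ = 5.5.
P(N ≥ 5) = 1 − P(N ≤ 4) ≈ 0.6425.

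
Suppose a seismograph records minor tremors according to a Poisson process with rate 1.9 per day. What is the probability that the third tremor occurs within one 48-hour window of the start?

Over the interval, μ = 1.9 × 2 = 3.8 (a 48-hour window = 2 days).
The third arrival falls in the interval iff at least 3 events occur there: P(S_3 ≤ t) = P(N ≥ 3) = 1 − P(N ≤ 2) ≈ 0.7311.

0.7311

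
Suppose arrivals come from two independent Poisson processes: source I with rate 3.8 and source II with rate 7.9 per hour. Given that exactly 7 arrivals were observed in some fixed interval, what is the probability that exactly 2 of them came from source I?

0.3109

Given the total, each event is independently from source I with probability p = λ_I/(λ_I+λ_II) = 3.8/11.7 ≈ 0.3248.
So K ~ Binomial(7, 3.8/11.7): P(K = 2) = C(7,2) · (3.8/11.7)^2 · (7.9/11.7)^5 ≈ 0.3109.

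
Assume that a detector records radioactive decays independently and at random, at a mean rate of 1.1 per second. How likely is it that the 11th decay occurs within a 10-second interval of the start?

0.5401

Over the interval, μ = 1.1 × 10 = 11 (a 10-second interval = 10 seconds).
The 11th arrival falls in the interval iff at least 11 events occur there: P(S_11 ≤ t) = P(N ≥ 11) = 1 − P(N ≤ 10) ≈ 0.5401.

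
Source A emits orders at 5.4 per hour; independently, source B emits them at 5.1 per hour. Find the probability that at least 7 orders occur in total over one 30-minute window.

Independent Poisson processes superpose: combined rate λ = 5.4 + 5.1 = 10.5 per hour.
Over the interval, μ = 10.5 × 0.5 = 5.25 (a 30-minute window = 0.5 hours).
P(N ≥ 7) = 1 − P(N ≤ 6) ≈ 0.2752.

0.2752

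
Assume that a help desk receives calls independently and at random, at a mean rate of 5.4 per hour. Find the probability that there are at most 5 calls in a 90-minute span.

Over the interval, μ = 5.4 × 1.5 = 8.1 (a 90-minute span = 1.5 hours).
P(N ≤ 5) = Σ_{j=0}^{5} e^(−μ) μ^j/j! ≈ 0.1822.

0.1822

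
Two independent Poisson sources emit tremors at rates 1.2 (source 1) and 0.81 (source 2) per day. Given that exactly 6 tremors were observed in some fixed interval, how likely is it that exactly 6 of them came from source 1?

0.0453

Given the total, each event is independently from source 1 with probability p = λ_1/(λ_1+λ_2) = 1.2/2.01 ≈ 0.5970.
So K ~ Binomial(6, 1.2/2.01): P(K = 6) = C(6,6) · (1.2/2.01)^6 · (0.81/2.01)^0 ≈ 0.0453.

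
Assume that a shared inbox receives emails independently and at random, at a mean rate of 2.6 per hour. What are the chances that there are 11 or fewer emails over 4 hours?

0.6505

Over the interval, μ = 2.6 × 4 = 10.4 (4 hours).
P(N ≤ 11) = Σ_{j=0}^{11} e^(−μ) μ^j/j! ≈ 0.6505.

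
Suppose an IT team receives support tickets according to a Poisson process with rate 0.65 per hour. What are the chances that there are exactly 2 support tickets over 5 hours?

Over the interval, μ = 0.65 × 5 = 3.25 (5 hours).
P(N = 2) = e^(−μ) μ^2/2! = e^(−3.25) · 3.25^2/2 ≈ 0.2048.

0.2048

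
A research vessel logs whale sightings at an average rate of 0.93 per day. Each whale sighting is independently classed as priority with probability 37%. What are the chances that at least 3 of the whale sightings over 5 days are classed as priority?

Thinning: the whale sightings that are classed as priority themselves form a Poisson process with rate 0.37 × 0.93 = 0.3441 per day.
Over the interval, μ = 0.3441 × 5 = 1.7205 (5 days).
P(N ≥ 3) = 1 − P(N ≤ 2) ≈ 0.2482.

0.2482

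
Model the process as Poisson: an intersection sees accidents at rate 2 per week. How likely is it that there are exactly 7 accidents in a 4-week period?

0.1396

Over the interval, μ = 2 × 4 = 8 (a 4-week period = 4 weeks).
P(N = 7) = e^(−μ) μ^7/7! = e^(−8) · 8^7/5040 ≈ 0.1396.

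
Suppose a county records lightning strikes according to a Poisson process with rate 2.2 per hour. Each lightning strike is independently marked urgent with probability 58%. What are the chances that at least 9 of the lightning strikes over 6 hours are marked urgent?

0.3596

Thinning: the lightning strikes that are marked urgent themselves form a Poisson process with rate 0.58 × 2.2 = 1.276 per hour.
Over the interval, μ = 1.276 × 6 = 7.656 (6 hours).
P(N ≥ 9) = 1 − P(N ≤ 8) ≈ 0.3596.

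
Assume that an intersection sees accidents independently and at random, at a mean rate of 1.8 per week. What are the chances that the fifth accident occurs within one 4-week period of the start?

Over the interval, μ = 1.8 × 4 = 7.2 (a 4-week period = 4 weeks).
The fifth arrival falls in the interval iff at least 5 events occur there: P(S_5 ≤ t) = P(N ≥ 5) = 1 − P(N ≤ 4) ≈ 0.8445.

0.8445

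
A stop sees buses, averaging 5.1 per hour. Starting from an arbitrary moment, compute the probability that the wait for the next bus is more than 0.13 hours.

The wait for the next event is exponential with rate λ = 5.1 per hour.
P(T > 0.13) = e^(−λt) = e^(−5.1 × 0.13) = e^(−0.663) ≈ 0.5153.

0.5153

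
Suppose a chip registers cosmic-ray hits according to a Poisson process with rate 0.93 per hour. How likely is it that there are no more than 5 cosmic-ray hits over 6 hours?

Over the interval, μ = 0.93 × 6 = 5.58 (6 hours).
P(N ≤ 5) = Σ_{j=0}^{5} e^(−μ) μ^j/j! ≈ 0.5153.

0.5153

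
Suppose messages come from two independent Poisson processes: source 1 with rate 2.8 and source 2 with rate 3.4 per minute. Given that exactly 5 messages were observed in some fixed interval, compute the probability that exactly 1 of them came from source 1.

Given the total, each event is independently from source 1 with probability p = λ_1/(λ_1+λ_2) = 2.8/6.2 ≈ 0.4516.
So K ~ Binomial(5, 2.8/6.2): P(K = 1) = C(5,1) · (2.8/6.2)^1 · (3.4/6.2)^4 ≈ 0.2042.

0.2042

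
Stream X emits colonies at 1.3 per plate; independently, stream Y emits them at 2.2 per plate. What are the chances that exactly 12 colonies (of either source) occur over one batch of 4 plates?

Independent Poisson processes superpose: combined rate λ = 1.3 + 2.2 = 3.5 per plate.
Over the interval, μ = 3.5 × 4 = 14 (a batch of 4 plates = 4 plates).
P(N = 12) = e^(−14) · 14^12/12! ≈ 0.0984.

0.0984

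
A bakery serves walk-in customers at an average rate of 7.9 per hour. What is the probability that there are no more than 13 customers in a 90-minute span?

Over the interval, μ = 7.9 × 1.5 = 11.85 (a 90-minute span = 1.5 hours).
P(N ≤ 13) = Σ_{j=0}^{13} e^(−μ) μ^j/j! ≈ 0.6973.

0.6973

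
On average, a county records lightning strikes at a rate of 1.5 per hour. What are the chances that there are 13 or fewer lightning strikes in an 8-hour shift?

Over the interval, μ = 1.5 × 8 = 12 (an 8-hour shift = 8 hours).
P(N ≤ 13) = Σ_{j=0}^{13} e^(−μ) μ^j/j! ≈ 0.6815.

0.6815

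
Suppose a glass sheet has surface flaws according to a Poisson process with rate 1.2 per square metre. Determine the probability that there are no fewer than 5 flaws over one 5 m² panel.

Over the interval, μ = 1.2 × 5 = 6 (a 5 m² panel = 5 square metres).
P(N ≥ 5) = 1 − P(N ≤ 4) = 1 − Σ_{j=0}^{4} e^(−μ) μ^j/j! ≈ 0.7149.

0.7149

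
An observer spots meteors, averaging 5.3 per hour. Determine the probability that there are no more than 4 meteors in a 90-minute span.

Over the interval, μ = 5.3 × 1.5 = 7.95 (a 90-minute span = 1.5 hours).
P(N ≤ 4) = Σ_{j=0}^{4} e^(−μ) μ^j/j! ≈ 0.1025.

0.1025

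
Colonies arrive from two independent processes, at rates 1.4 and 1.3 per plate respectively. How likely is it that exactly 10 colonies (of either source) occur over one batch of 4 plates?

0.1214

Independent Poisson processes superpose: combined rate λ = 1.4 + 1.3 = 2.7 per plate.
Over the interval, μ = 2.7 × 4 = 10.8 (a batch of 4 plates = 4 plates).
P(N = 10) = e^(−10.8) · 10.8^10/10! ≈ 0.1214.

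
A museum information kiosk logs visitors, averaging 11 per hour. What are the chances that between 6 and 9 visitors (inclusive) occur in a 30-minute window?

0.4173

Over the interval, μ = 11 × 0.5 = 5.5 (a 30-minute window = 0.5 hours).
P(6 ≤ N ≤ 9) = Σ_{j=6}^{9} e^(−5.5) · 5.5^j/j! ≈ 0.4173.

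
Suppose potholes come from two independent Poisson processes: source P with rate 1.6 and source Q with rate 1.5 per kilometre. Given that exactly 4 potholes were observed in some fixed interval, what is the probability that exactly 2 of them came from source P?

Given the total, each event is independently from source P with probability p = λ_P/(λ_P+λ_Q) = 1.6/3.1 ≈ 0.5161.
So K ~ Binomial(4, 1.6/3.1): P(K = 2) = C(4,2) · (1.6/3.1)^2 · (1.5/3.1)^2 ≈ 0.3742.

0.3742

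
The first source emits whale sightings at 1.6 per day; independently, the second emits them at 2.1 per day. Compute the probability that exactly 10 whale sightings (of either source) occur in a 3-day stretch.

Independent Poisson processes superpose: combined rate λ = 1.6 + 2.1 = 3.7 per day.
Over the interval, μ = 3.7 × 3 = 11.1 (a 3-day stretch = 3 days).
P(N = 10) = e^(−11.1) · 11.1^10/10! ≈ 0.1182.

0.1182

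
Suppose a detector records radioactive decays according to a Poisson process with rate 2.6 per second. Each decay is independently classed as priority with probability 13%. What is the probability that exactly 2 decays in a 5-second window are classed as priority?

0.2635

Thinning: the decays that are classed as priority themselves form a Poisson process with rate 0.13 × 2.6 = 0.338 per second.
Over the interval, μ = 0.338 × 5 = 1.69 (a 5-second window = 5 seconds).
P(N = 2) = e^(−1.69) · 1.69^2/2! ≈ 0.2635.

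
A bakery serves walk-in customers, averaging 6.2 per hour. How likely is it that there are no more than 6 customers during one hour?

With mean μ = 6.2 per hour,
P(N ≤ 6) = Σ_{j=0}^{6} e^(−μ) μ^j/j! ≈ 0.5742.

0.5742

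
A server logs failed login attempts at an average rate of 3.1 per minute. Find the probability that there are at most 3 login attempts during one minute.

0.6248

With mean μ = 3.1 per minute,
P(N ≤ 3) = Σ_{j=0}^{3} e^(−μ) μ^j/j! ≈ 0.6248.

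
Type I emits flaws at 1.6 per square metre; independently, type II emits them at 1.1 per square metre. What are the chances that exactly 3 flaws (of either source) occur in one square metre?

Independent Poisson processes superpose: combined rate λ = 1.6 + 1.1 = 2.7 per square metre.
So μ = 2.7.
P(N = 3) = e^(−2.7) · 2.7^3/3! ≈ 0.2205.

0.2205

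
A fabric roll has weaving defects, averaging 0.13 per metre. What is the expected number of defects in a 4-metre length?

0.52

E[N] = λt = 0.13 × 4 = 0.52 (a 4-metre length = 4 metres).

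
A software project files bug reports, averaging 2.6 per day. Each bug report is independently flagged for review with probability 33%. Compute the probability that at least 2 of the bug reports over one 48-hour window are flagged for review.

Thinning: the bug reports that are flagged for review themselves form a Poisson process with rate 0.33 × 2.6 = 0.858 per day.
Over the interval, μ = 0.858 × 2 = 1.716 (a 48-hour window = 2 days).
P(N ≥ 2) = 1 − P(N ≤ 1) ≈ 0.5117.

0.5117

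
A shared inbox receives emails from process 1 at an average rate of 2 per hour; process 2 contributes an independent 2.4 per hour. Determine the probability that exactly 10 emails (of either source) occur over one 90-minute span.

Independent Poisson processes superpose: combined rate λ = 2 + 2.4 = 4.4 per hour.
Over the interval, μ = 4.4 × 1.5 = 6.6 (a 90-minute span = 1.5 hours).
P(N = 10) = e^(−6.6) · 6.6^10/10! ≈ 0.0588.

0.0588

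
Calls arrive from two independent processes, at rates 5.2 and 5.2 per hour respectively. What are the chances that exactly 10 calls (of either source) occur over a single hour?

0.1241

Independent Poisson processes superpose: combined rate λ = 5.2 + 5.2 = 10.4 per hour.
So μ = 10.4.
P(N = 10) = e^(−10.4) · 10.4^10/10! ≈ 0.1241.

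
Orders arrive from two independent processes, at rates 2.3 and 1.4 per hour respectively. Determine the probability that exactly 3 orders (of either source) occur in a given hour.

0.2087

Independent Poisson processes superpose: combined rate λ = 2.3 + 1.4 = 3.7 per hour.
So μ = 3.7.
P(N = 3) = e^(−3.7) · 3.7^3/3! ≈ 0.2087.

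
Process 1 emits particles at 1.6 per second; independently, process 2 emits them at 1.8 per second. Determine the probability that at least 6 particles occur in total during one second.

0.1295

Independent Poisson processes superpose: combined rate λ = 1.6 + 1.8 = 3.4 per second.
So μ = 3.4.
P(N ≥ 6) = 1 − P(N ≤ 5) ≈ 0.1295.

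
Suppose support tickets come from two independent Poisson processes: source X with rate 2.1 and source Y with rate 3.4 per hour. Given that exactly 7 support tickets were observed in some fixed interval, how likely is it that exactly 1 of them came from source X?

Given the total, each event is independently from source X with probability p = λ_X/(λ_X+λ_Y) = 2.1/5.5 ≈ 0.3818.
So K ~ Binomial(7, 2.1/5.5): P(K = 1) = C(7,1) · (2.1/5.5)^1 · (3.4/5.5)^6 ≈ 0.1492.

0.1492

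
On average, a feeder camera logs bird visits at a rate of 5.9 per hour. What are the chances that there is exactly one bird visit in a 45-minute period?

Over the interval, μ = 5.9 × 0.75 = 4.425 (a 45-minute period = 0.75 hours).
P(N = 1) = e^(−μ) μ^1/1! = e^(−4.425) · 4.425^1/1 ≈ 0.0530.

0.0530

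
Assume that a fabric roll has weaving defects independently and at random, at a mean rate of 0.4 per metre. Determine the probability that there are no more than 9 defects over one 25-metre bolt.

0.4579

Over the interval, μ = 0.4 × 25 = 10 (a 25-metre bolt = 25 metres).
P(N ≤ 9) = Σ_{j=0}^{9} e^(−μ) μ^j/j! ≈ 0.4579.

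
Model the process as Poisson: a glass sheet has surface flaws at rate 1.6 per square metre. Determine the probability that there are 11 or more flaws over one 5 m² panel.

Over the interval, μ = 1.6 × 5 = 8 (a 5 m² panel = 5 square metres).
P(N ≥ 11) = 1 − P(N ≤ 10) = 1 − Σ_{j=0}^{10} e^(−μ) μ^j/j! ≈ 0.1841.

0.1841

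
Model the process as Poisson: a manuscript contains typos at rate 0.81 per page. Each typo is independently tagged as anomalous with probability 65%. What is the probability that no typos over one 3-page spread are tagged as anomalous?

0.2061

Thinning: the typos that are tagged as anomalous themselves form a Poisson process with rate 0.65 × 0.81 = 0.5265 per page.
Over the interval, μ = 0.5265 × 3 = 1.5795 (a 3-page spread = 3 pages).
P(N = 0) = e^(−1.5795) · 1.5795^0/0! ≈ 0.2061.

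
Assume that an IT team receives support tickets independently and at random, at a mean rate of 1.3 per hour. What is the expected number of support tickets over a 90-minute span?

E[N] = λt = 1.3 × 1.5 = 1.95 (a 90-minute span = 1.5 hours).

1.95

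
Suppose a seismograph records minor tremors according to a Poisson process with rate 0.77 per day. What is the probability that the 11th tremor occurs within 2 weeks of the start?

Over the interval, μ = 0.77 × 14 = 10.78 (2 weeks = 14 days).
The 11th arrival falls in the interval iff at least 11 events occur there: P(S_11 ≤ t) = P(N ≥ 11) = 1 − P(N ≤ 10) ≈ 0.5136.

0.5136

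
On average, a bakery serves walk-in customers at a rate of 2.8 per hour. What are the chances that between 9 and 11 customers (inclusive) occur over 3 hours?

Over the interval, μ = 2.8 × 3 = 8.4 (3 hours).
P(9 ≤ N ≤ 11) = Σ_{j=9}^{11} e^(−8.4) · 8.4^j/j! ≈ 0.3202.

0.3202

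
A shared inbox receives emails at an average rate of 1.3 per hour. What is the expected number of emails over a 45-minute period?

E[N] = λt = 1.3 × 0.75 = 0.975 (a 45-minute period = 0.75 hours).

0.975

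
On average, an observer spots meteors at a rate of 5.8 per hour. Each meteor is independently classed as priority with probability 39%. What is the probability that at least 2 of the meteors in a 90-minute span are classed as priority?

Thinning: the meteors that are classed as priority themselves form a Poisson process with rate 0.39 × 5.8 = 2.262 per hour.
Over the interval, μ = 2.262 × 1.5 = 3.393 (a 90-minute span = 1.5 hours).
P(N ≥ 2) = 1 − P(N ≤ 1) ≈ 0.8524.

0.8524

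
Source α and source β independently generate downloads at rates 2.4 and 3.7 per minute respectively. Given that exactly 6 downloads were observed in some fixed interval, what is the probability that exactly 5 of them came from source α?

Given the total, each event is independently from source α with probability p = λ_α/(λ_α+λ_β) = 2.4/6.1 ≈ 0.3934.
So K ~ Binomial(6, 2.4/6.1): P(K = 5) = C(6,5) · (2.4/6.1)^5 · (3.7/6.1)^1 ≈ 0.0343.

0.0343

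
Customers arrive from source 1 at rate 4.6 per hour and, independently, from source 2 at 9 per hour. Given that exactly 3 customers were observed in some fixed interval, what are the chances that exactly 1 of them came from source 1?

Given the total, each event is independently from source 1 with probability p = λ_1/(λ_1+λ_2) = 4.6/13.6 ≈ 0.3382.
So K ~ Binomial(3, 4.6/13.6): P(K = 1) = C(3,1) · (4.6/13.6)^1 · (9/13.6)^2 ≈ 0.4444.

0.4444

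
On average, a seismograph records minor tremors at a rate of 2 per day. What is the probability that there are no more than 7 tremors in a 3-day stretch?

Over the interval, μ = 2 × 3 = 6 (a 3-day stretch = 3 days).
P(N ≤ 7) = Σ_{j=0}^{7} e^(−μ) μ^j/j! ≈ 0.7440.

0.7440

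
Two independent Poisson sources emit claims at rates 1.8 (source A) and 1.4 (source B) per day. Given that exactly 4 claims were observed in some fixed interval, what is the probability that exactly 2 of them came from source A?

0.3634

Given the total, each event is independently from source A with probability p = λ_A/(λ_A+λ_B) = 1.8/3.2 = 0.5625.
So K ~ Binomial(4, 1.8/3.2): P(K = 2) = C(4,2) · (1.8/3.2)^2 · (1.4/3.2)^2 ≈ 0.3634.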